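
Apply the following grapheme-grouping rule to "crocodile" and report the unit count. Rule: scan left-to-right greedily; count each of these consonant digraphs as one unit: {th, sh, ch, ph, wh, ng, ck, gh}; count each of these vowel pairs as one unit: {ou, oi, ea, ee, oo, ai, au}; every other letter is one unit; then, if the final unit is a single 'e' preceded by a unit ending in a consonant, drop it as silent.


Word: "crocodile" (9 letters)
Left-to-right scan:
  (1) 'c' (letter)
  (2) 'r' (letter)
  (3) 'o' (letter)
  (4) 'c' (letter)
  (5) 'o' (letter)
  (6) 'd' (letter)
  (7) 'i' (letter)
  (8) 'l' (letter)
  (9) 'e' (letter)
Units from scan: 9
Final unit is 'e' after a consonant -> drop as silent (-1)
Sound units = 8 units


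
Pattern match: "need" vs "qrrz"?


Pattern of "need": [0, 1, 1, 2]
Pattern of "qrrz": [0, 1, 1, 2]
Patterns match
Same pattern = Yes


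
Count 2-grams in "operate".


Word: "operate" (length 7)
Number of 2-grams = length - 2 + 1 = 7 - 2 + 1
= 6


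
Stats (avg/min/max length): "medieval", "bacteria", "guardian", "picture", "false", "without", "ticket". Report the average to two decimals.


Lengths: "medieval"=8, "bacteria"=8, "guardian"=8, "picture"=7, "false"=5, "without"=7, "ticket"=6
Sum = 49, Count = 7
Average = 49/7 = 7.00
= avg=7.00, min=5, max=8


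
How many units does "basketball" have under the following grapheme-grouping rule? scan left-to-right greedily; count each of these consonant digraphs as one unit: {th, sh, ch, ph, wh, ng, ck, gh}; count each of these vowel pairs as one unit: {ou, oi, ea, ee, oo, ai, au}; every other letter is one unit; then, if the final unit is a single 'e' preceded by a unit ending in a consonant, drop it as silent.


Word: "basketball" (10 letters)
Left-to-right scan:
  1. 'b' (letter)
  2. 'a' (letter)
  3. 's' (letter)
  4. 'k' (letter)
  5. 'e' (letter)
  6. 't' (letter)
  7. 'b' (letter)
  8. 'a' (letter)
  9. 'l' (letter)
  10. 'l' (letter)
Units from scan: 10
Sound units = 10 units


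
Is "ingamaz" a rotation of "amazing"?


Word: "amazing", Candidate: "ingamaz"
Method: check if candidate is substring of word+word
"amazingamazing" contains "ingamaz"? Yes
Is rotation = Yes


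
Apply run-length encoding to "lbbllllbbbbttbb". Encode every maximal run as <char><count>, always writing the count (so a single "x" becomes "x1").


String: "lbbllllbbbbttbb"
Scanning for consecutive runs:
  'l' x 1
  'b' x 2
  'l' x 4
  'b' x 4
  't' x 2
  'b' x 2
RLE = "l1b2l4b4t2b2"


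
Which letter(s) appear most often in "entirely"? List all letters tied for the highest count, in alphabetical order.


Word: "entirely"
Letter counts:
  'e': 2
  'i': 1
  'l': 1
  'n': 1
  'r': 1
  't': 1
  'y': 1
Maximum count = 2
Most frequent = 'e' (2 times each)


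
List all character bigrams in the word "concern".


Word: "concern" (length 7)
Number of bigrams = 7 - 2 + 1 = 6
  Position 0: "co"
  Position 1: "on"
  Position 2: "nc"
  Position 3: "ce"
  Position 4: "er"
  Position 5: "rn"
Bigrams = "co", "on", "nc", "ce", "er", "rn"


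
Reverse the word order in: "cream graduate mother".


Original: "cream graduate mother"
Words (1..n): cream | graduate | mother
Reversed (n..1): mother | graduate | cream
Result = "mother graduate cream"


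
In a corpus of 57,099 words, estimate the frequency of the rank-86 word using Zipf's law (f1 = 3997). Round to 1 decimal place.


Zipf's law: f(r) = f(1) / r
f(1) = 3997
f(86) = 3997 / 86
= 46.5 occurrences


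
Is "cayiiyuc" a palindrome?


Word: "cayiiyuc"
Reversed: "cuyiiyac"
Forward == Backward? cayiiyuc != cuyiiyac
Palindrome = No


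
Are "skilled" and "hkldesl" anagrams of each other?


Word 1: "skilled" → sorted: deiklls
Word 2: "hkldesl" → sorted: dehklls
Same letters? deiklls != dehklls
Anagram = No


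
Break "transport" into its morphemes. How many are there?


Word: "transport"
Morphemes: trans- + port
Each morpheme carries meaning
= 2 morphemes


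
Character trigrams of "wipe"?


Word: "wipe" (length 4)
Number of trigrams = 4 - 3 + 1 = 2
  Position 0: "wip"
  Position 1: "ipe"
Trigrams = "wip", "ipe"


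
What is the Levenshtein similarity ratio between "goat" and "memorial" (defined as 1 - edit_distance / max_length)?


Word 1: "goat" (length 4)
Word 2: "memorial" (length 8)
One optimal edit sequence:
  1. insert 'm'  (+1)
  2. insert 'e'  (+1)
  3. substitute 'g' -> 'm'  (+1)
  4. keep 'o'
  5. insert 'r'  (+1)
  6. insert 'i'  (+1)
  7. keep 'a'
  8. substitute 't' -> 'l'  (+1)
Edit distance = 6
Max length = max(4, 8) = 8
Similarity = 1 - 6/8
= 0.2500


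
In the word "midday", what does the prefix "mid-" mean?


Prefix: mid-
Example: midday (mid- + day)
Meaning = middle


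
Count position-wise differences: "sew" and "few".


Comparing character by character (same length = 3):
  Pos 0: 's' vs 'f' !=
  Pos 1: 'e' vs 'e' =
  Pos 2: 'w' vs 'w' =
Hamming distance = 1


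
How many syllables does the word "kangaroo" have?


Word: "kangaroo"
Syllable breakdown: kan · ga · roo
Counting: 3 parts
= 3 syllables


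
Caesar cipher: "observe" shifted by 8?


Word: "observe"
Shift: 8
Each letter → (letter + shift) mod 26:
  'o' (14) + 8 = 22 → 'w'
  'b' (1) + 8 = 9 → 'j'
  's' (18) + 8 = 0 → 'a'
  'e' (4) + 8 = 12 → 'm'
  'r' (17) + 8 = 25 → 'z'
  'v' (21) + 8 = 3 → 'd'
  'e' (4) + 8 = 12 → 'm'
Result = "wjamzdm"


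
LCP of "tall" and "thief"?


Word 1: "tall"
Word 2: "thief"
Comparing from start:
  Pos 0: 't' == 't'
  Pos 1: 'a' != 'h' (stop)
LCP = "t" (length 1)


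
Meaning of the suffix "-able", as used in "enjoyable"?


Suffix: -able
Example: enjoyable (enjoy + -able)
Meaning = capable of


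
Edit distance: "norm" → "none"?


Word 1: "norm" (length 4)
Word 2: "none" (length 4)
One optimal edit sequence (insert/delete/substitute each cost 1):
  1. keep 'n'
  2. keep 'o'
  3. substitute 'r' -> 'n'  (+1)
  4. substitute 'm' -> 'e'  (+1)
Total edit operations: 2
Edit distance = 2


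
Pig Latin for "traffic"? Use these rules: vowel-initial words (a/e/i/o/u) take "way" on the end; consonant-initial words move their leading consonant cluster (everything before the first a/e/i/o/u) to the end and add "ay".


Word: "traffic"
Starts with consonant(s) → move to end, add 'ay'
Consonant cluster: "tr"
Pig Latin = "affictray"


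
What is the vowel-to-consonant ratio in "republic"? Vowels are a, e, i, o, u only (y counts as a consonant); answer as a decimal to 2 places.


Word: "republic"
Vowels (a,e,i,o,u): 3
Consonants: 5
Ratio = 3/5
= 0.60


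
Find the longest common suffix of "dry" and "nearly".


Word 1: "dry"
Word 2: "nearly"
Comparing from end:
  Pos -1: 'y' == 'y'
  Pos -2: 'r' != 'l' (stop)
LCS = "y" (length 1)


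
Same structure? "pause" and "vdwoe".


Pattern of "pause": [0, 1, 2, 3, 4]
Pattern of "vdwoe": [0, 1, 2, 3, 4]
Patterns match
Same pattern = Yes


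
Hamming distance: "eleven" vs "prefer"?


Comparing character by character (same length = 6):
  Pos 0: 'e' vs 'p' !=
  Pos 1: 'l' vs 'r' !=
  Pos 2: 'e' vs 'e' =
  Pos 3: 'v' vs 'f' !=
  Pos 4: 'e' vs 'e' =
  Pos 5: 'n' vs 'r' !=
Hamming distance = 4


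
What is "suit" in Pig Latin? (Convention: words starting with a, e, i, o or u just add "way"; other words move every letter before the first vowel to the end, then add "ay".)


Word: "suit"
Starts with consonant(s) → move to end, add 'ay'
Consonant cluster: "s"
Pig Latin = "uitsay"


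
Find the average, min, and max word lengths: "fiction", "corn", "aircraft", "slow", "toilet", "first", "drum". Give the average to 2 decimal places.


Lengths: "fiction"=7, "corn"=4, "aircraft"=8, "slow"=4, "toilet"=6, "first"=5, "drum"=4
Sum = 38, Count = 7
Average = 38/7 = 5.43
= avg=5.43, min=4, max=8


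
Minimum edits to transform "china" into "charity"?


Word 1: "china" (length 5)
Word 2: "charity" (length 7)
One optimal edit sequence (insert/delete/substitute each cost 1):
  1. keep 'c'
  2. keep 'h'
  3. insert 'a'  (+1)
  4. insert 'r'  (+1)
  5. keep 'i'
  6. substitute 'n' -> 't'  (+1)
  7. substitute 'a' -> 'y'  (+1)
Total edit operations: 4
Edit distance = 4


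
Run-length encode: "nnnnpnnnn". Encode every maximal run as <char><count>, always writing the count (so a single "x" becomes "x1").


String: "nnnnpnnnn"
Scanning for consecutive runs:
  'n' x 4
  'p' x 1
  'n' x 4
RLE = "n4p1n4"


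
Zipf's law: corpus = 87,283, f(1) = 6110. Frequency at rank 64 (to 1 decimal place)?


Zipf's law: f(r) = f(1) / r
f(1) = 6110
f(64) = 6110 / 64
= 95.5 occurrences


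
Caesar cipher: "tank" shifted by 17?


Word: "tank"
Shift: 17
Each letter → (letter + shift) mod 26:
  't' (19) + 17 = 10 → 'k'
  'a' (0) + 17 = 17 → 'r'
  'n' (13) + 17 = 4 → 'e'
  'k' (10) + 17 = 1 → 'b'
Result = "kreb"


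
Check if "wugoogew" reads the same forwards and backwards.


Word: "wugoogew"
Reversed: "wegooguw"
Forward == Backward? wugoogew != wegooguw
Palindrome = No


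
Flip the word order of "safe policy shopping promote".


Original: "safe policy shopping promote"
Words (1..n): safe | policy | shopping | promote
Reversed (n..1): promote | shopping | policy | safe
Result = "promote shopping policy safe"


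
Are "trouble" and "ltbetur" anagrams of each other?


Word 1: "trouble" → sorted: belortu
Word 2: "ltbetur" → sorted: belrttu
Same letters? belortu != belrttu
Anagram = No


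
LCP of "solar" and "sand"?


Word 1: "solar"
Word 2: "sand"
Comparing from start:
  Pos 0: 's' == 's'
  Pos 1: 'o' != 'a' (stop)
LCP = "s" (length 1)


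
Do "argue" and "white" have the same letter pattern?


Pattern of "argue": [0, 1, 2, 3, 4]
Pattern of "white": [0, 1, 2, 3, 4]
Patterns match
Same pattern = Yes


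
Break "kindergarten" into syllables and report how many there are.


Word: "kindergarten"
Syllable breakdown: kin / der / gar / ten
Counting: 4 parts
= 4 syllables


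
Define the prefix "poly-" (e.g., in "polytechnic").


Prefix: poly-
Example: polytechnic (poly- + technic)
Meaning = many


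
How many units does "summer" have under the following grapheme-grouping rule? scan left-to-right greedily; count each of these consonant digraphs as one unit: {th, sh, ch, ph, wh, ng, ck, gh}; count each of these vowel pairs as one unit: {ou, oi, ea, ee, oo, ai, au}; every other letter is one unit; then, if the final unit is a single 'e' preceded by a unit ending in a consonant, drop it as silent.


Word: "summer" (6 letters)
Left-to-right scan:
  [1] 's' (letter)
  [2] 'u' (letter)
  [3] 'm' (letter)
  [4] 'm' (letter)
  [5] 'e' (letter)
  [6] 'r' (letter)
Units from scan: 6
Sound units = 6 units


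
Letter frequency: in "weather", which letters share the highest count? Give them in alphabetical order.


Word: "weather"
Letter counts:
  'a': 1
  'e': 2
  'h': 1
  'r': 1
  't': 1
  'w': 1
Maximum count = 2
Most frequent = 'e' (2 times each)


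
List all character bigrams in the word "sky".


Word: "sky" (length 3)
Number of bigrams = 3 - 2 + 1 = 2
  Position 0: "sk"
  Position 1: "ky"
Bigrams = "sk", "ky"


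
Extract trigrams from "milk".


Word: "milk" (length 4)
Number of trigrams = 4 - 3 + 1 = 2
  Position 0: "mil"
  Position 1: "ilk"
Trigrams = "mil", "ilk"


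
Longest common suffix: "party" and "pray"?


Word 1: "party"
Word 2: "pray"
Comparing from end:
  Pos -1: 'y' == 'y'
  Pos -2: 't' != 'a' (stop)
LCS = "y" (length 1)


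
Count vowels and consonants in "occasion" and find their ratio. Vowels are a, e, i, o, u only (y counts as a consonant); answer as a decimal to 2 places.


Word: "occasion"
Vowels (a,e,i,o,u): 4
Consonants: 4
Ratio = 4/4
= 1.00


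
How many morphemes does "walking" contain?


Word: "walking"
Morphemes: walk / -ing
Each morpheme carries meaning
= 2 morphemes


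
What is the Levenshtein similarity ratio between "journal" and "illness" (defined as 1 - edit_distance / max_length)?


Word 1: "journal" (length 7)
Word 2: "illness" (length 7)
One optimal edit sequence:
  1. substitute 'j' -> 'i'  (+1)
  2. substitute 'o' -> 'l'  (+1)
  3. substitute 'u' -> 'l'  (+1)
  4. substitute 'r' -> 'n'  (+1)
  5. substitute 'n' -> 'e'  (+1)
  6. substitute 'a' -> 's'  (+1)
  7. substitute 'l' -> 's'  (+1)
Edit distance = 7
Max length = max(7, 7) = 7
Similarity = 1 - 7/7
= 0.0000


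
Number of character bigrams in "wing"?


Word: "wing" (length 4)
Number of 2-grams = length - 2 + 1 = 4 - 2 + 1
= 3


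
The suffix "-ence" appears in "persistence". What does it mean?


Suffix: -ence
As in: persistence -> persist + -ence
Meaning = state of


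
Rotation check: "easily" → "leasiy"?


Word: "easily", Candidate: "leasiy"
Method: check if candidate is substring of word+word
"easilyeasily" contains "leasiy"? No
Is rotation = No


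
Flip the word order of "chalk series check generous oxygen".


Original: "chalk series check generous oxygen"
Words (1..n): chalk | series | check | generous | oxygen
Reversed (n..1): oxygen | generous | check | series | chalk
Result = "oxygen generous check series chalk"


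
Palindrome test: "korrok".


Word: "korrok"
Reversed: "korrok"
Forward == Backward? korrok == korrok
Palindrome = Yes


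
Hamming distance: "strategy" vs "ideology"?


Comparing character by character (same length = 8):
  Pos 0: 's' vs 'i' !=
  Pos 1: 't' vs 'd' !=
  Pos 2: 'r' vs 'e' !=
  Pos 3: 'a' vs 'o' !=
  Pos 4: 't' vs 'l' !=
  Pos 5: 'e' vs 'o' !=
  Pos 6: 'g' vs 'g' =
  Pos 7: 'y' vs 'y' =
Hamming distance = 6


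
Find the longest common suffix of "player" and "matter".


Word 1: "player"
Word 2: "matter"
Comparing from end:
  Pos -1: 'r' == 'r'
  Pos -2: 'e' == 'e'
  Pos -3: 'y' != 't' (stop)
LCS = "er" (length 2)


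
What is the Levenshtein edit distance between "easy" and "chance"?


Word 1: "easy" (length 4)
Word 2: "chance" (length 6)
One optimal edit sequence (insert/delete/substitute each cost 1):
  1. insert 'c'  (+1)
  2. substitute 'e' -> 'h'  (+1)
  3. keep 'a'
  4. insert 'n'  (+1)
  5. substitute 's' -> 'c'  (+1)
  6. substitute 'y' -> 'e'  (+1)
Total edit operations: 5
Edit distance = 5


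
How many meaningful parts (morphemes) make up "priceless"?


Word: "priceless"
Morphemes: price | -less
Each morpheme carries meaning
= 2 morphemes


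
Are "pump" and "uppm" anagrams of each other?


Word 1: "pump" → sorted: mppu
Word 2: "uppm" → sorted: mppu
Same letters? mppu == mppu
Anagram = Yes


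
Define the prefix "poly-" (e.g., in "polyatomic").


Prefix: poly-
Example: polyatomic (poly- + atomic)
Meaning = many


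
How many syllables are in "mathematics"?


Word: "mathematics"
Syllable breakdown: math-e-mat-ics
Counting: 4 parts
= 4 syllables


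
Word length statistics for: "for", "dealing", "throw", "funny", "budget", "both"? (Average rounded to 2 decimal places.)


Lengths: "for"=3, "dealing"=7, "throw"=5, "funny"=5, "budget"=6, "both"=4
Sum = 30, Count = 6
Average = 30/6 = 5.00
= avg=5.00, min=3, max=7


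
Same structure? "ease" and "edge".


Pattern of "ease": [0, 1, 2, 0]
Pattern of "edge": [0, 1, 2, 0]
Patterns match
Same pattern = Yes


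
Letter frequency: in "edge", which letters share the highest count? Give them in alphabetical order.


Word: "edge"
Letter counts:
  'd': 1
  'e': 2
  'g': 1
Maximum count = 2
Most frequent = 'e' (2 times each)


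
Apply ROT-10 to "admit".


Word: "admit"
Shift: 10
Each letter → (letter + shift) mod 26:
  'a' (0) + 10 = 10 → 'k'
  'd' (3) + 10 = 13 → 'n'
  'm' (12) + 10 = 22 → 'w'
  'i' (8) + 10 = 18 → 's'
  't' (19) + 10 = 3 → 'd'
Result = "knwsd"


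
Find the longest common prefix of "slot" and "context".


Word 1: "slot"
Word 2: "context"
Comparing from start:
  Pos 0: 's' != 'c' (stop)
LCP = "" (length 0)


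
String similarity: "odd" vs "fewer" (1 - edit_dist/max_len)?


Word 1: "odd" (length 3)
Word 2: "fewer" (length 5)
One optimal edit sequence:
  1. insert 'f'  (+1)
  2. insert 'e'  (+1)
  3. substitute 'o' -> 'w'  (+1)
  4. substitute 'd' -> 'e'  (+1)
  5. substitute 'd' -> 'r'  (+1)
Edit distance = 5
Max length = max(3, 5) = 5
Similarity = 1 - 5/5
= 0.0000


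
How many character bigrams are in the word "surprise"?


Word: "surprise" (length 8)
Number of 2-grams = length - 2 + 1 = 8 - 2 + 1
= 7


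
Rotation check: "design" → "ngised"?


Word: "design", Candidate: "ngised"
Method: check if candidate is substring of word+word
"designdesign" contains "ngised"? No
Is rotation = No


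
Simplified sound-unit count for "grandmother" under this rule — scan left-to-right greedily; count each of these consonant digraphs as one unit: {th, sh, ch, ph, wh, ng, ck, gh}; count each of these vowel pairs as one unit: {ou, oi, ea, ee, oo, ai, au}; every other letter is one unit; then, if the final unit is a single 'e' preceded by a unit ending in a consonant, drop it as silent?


Word: "grandmother" (11 letters)
Left-to-right scan:
  1. 'g' (letter)
  2. 'r' (letter)
  3. 'a' (letter)
  4. 'n' (letter)
  5. 'd' (letter)
  6. 'm' (letter)
  7. 'o' (letter)
  8. 'th' (digraph)
  9. 'e' (letter)
  10. 'r' (letter)
Units from scan: 10
Sound units = 10 units


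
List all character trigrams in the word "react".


Word: "react" (length 5)
Number of trigrams = 5 - 3 + 1 = 3
  Position 0: "rea"
  Position 1: "eac"
  Position 2: "act"
Trigrams = "rea", "eac", "act"


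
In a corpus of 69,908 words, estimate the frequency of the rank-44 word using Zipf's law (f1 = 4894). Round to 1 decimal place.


Zipf's law: f(r) = f(1) / r
f(1) = 4894
f(44) = 4894 / 44
= 111.2 occurrences


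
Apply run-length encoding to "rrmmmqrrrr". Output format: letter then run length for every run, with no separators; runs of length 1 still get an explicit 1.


String: "rrmmmqrrrr"
Scanning for consecutive runs:
  'r' x 2
  'm' x 3
  'q' x 1
  'r' x 4
RLE = "r2m3q1r4"


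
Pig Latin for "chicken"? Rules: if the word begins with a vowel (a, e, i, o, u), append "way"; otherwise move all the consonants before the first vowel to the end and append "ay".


Word: "chicken"
Starts with consonant(s) → move to end, add 'ay'
Consonant cluster: "ch"
Pig Latin = "ickenchay"


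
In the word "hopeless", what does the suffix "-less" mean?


Suffix: -less
As in: hopeless -> hope + -less
Meaning = without


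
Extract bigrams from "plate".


Word: "plate" (length 5)
Number of bigrams = 5 - 2 + 1 = 4
  Position 0: "pl"
  Position 1: "la"
  Position 2: "at"
  Position 3: "te"
Bigrams = "pl", "la", "at", "te"


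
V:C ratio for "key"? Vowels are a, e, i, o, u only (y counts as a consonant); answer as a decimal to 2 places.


Word: "key"
Vowels (a,e,i,o,u): 1
Consonants: 2
Ratio = 1/2
= 0.50


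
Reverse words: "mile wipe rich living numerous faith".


Original: "mile wipe rich living numerous faith"
Words (1..n): mile | wipe | rich | living | numerous | faith
Reversed (n..1): faith | numerous | living | rich | wipe | mile
Result = "faith numerous living rich wipe mile"


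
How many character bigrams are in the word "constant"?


Word: "constant" (length 8)
Number of 2-grams = length - 2 + 1 = 8 - 2 + 1
= 7


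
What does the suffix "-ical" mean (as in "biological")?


Suffix: -ical
Example: biological (biology + -ical, with a spelling change)
Meaning = relating to


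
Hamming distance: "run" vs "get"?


Comparing character by character (same length = 3):
  Pos 0: 'r' vs 'g' !=
  Pos 1: 'u' vs 'e' !=
  Pos 2: 'n' vs 't' !=
Hamming distance = 3


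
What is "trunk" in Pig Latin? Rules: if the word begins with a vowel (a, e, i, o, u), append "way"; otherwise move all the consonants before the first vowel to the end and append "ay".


Word: "trunk"
Starts with consonant(s) → move to end, add 'ay'
Consonant cluster: "tr"
Pig Latin = "unktray"


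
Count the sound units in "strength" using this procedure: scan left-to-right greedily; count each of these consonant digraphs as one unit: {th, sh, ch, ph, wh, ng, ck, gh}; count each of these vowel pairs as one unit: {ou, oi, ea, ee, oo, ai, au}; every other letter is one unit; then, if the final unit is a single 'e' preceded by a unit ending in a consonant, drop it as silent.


Word: "strength" (8 letters)
Left-to-right scan:
  (1) 's' (letter)
  (2) 't' (letter)
  (3) 'r' (letter)
  (4) 'e' (letter)
  (5) 'ng' (digraph)
  (6) 'th' (digraph)
Units from scan: 6
Sound units = 6 units


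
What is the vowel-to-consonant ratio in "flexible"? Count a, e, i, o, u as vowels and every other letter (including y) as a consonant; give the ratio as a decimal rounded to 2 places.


Word: "flexible"
Vowels (a,e,i,o,u): 3
Consonants: 5
Ratio = 3/5
= 0.60


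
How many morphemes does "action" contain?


Word: "action"
Morphemes: act / -ion
Each morpheme carries meaning
= 2 morphemes


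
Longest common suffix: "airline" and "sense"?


Word 1: "airline"
Word 2: "sense"
Comparing from end:
  Pos -1: 'e' == 'e'
  Pos -2: 'n' != 's' (stop)
LCS = "e" (length 1)


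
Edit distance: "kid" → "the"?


Word 1: "kid" (length 3)
Word 2: "the" (length 3)
One optimal edit sequence (insert/delete/substitute each cost 1):
  1. substitute 'k' -> 't'  (+1)
  2. substitute 'i' -> 'h'  (+1)
  3. substitute 'd' -> 'e'  (+1)
Total edit operations: 3
Edit distance = 3


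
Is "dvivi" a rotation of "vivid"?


Word: "vivid", Candidate: "dvivi"
Method: check if candidate is substring of word+word
"vividvivid" contains "dvivi"? Yes
Is rotation = Yes


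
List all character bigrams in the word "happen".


Word: "happen" (length 6)
Number of bigrams = 6 - 2 + 1 = 5
  Position 0: "ha"
  Position 1: "ap"
  Position 2: "pp"
  Position 3: "pe"
  Position 4: "en"
Bigrams = "ha", "ap", "pp", "pe", "en"


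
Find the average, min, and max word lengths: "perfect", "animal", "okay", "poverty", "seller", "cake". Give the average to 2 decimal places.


Lengths: "perfect"=7, "animal"=6, "okay"=4, "poverty"=7, "seller"=6, "cake"=4
Sum = 34, Count = 6
Average = 34/6 = 5.67
= avg=5.67, min=4, max=7


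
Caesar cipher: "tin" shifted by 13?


Word: "tin"
Shift: 13
Each letter → (letter + shift) mod 26:
  't' (19) + 13 = 6 → 'g'
  'i' (8) + 13 = 21 → 'v'
  'n' (13) + 13 = 0 → 'a'
Result = "gva"


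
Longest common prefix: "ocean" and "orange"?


Word 1: "ocean"
Word 2: "orange"
Comparing from start:
  Pos 0: 'o' == 'o'
  Pos 1: 'c' != 'r' (stop)
LCP = "o" (length 1)


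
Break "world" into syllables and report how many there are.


Word: "world"
Syllable breakdown: world
Counting: 1 part
= 1 syllable


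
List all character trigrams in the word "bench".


Word: "bench" (length 5)
Number of trigrams = 5 - 3 + 1 = 3
  Position 0: "ben"
  Position 1: "enc"
  Position 2: "nch"
Trigrams = "ben", "enc", "nch"


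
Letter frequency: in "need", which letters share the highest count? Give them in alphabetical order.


Word: "need"
Letter counts:
  'd': 1
  'e': 2
  'n': 1
Maximum count = 2
Most frequent = 'e' (2 times each)


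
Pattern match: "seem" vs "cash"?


Pattern of "seem": [0, 1, 1, 2]
Pattern of "cash": [0, 1, 2, 3]
Patterns do not match
Same pattern = No


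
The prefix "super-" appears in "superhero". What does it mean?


Prefix: super-
Example: superhero = super- + hero
Meaning = above / beyond


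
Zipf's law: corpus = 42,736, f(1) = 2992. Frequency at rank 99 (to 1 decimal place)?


Zipf's law: f(r) = f(1) / r
f(1) = 2992
f(99) = 2992 / 99
= 30.2 occurrences


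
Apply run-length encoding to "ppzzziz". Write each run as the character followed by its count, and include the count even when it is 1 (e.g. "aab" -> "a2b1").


String: "ppzzziz"
Scanning for consecutive runs:
  'p' x 2
  'z' x 3
  'i' x 1
  'z' x 1
RLE = "p2z3i1z1"


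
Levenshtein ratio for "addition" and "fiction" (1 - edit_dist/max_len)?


Word 1: "addition" (length 8)
Word 2: "fiction" (length 7)
One optimal edit sequence:
  1. delete 'a'  (+1)
  2. substitute 'd' -> 'f'  (+1)
  3. substitute 'd' -> 'i'  (+1)
  4. substitute 'i' -> 'c'  (+1)
  5. keep 't'
  6. keep 'i'
  7. keep 'o'
  8. keep 'n'
Edit distance = 4
Max length = max(8, 7) = 8
Similarity = 1 - 4/8
= 0.5000


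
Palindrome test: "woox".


Word: "woox"
Reversed: "xoow"
Forward == Backward? woox != xoow
Palindrome = No


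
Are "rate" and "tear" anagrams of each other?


Word 1: "rate" → sorted: aert
Word 2: "tear" → sorted: aert
Same letters? aert == aert
Anagram = Yes


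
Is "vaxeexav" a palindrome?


Word: "vaxeexav"
Reversed: "vaxeexav"
Forward == Backward? vaxeexav == vaxeexav
Palindrome = Yes


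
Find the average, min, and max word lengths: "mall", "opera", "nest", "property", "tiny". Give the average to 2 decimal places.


Lengths: "mall"=4, "opera"=5, "nest"=4, "property"=8, "tiny"=4
Sum = 25, Count = 5
Average = 25/5 = 5.00
= avg=5.00, min=4, max=8


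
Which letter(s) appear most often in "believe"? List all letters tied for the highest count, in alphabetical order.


Word: "believe"
Letter counts:
  'b': 1
  'e': 3
  'i': 1
  'l': 1
  'v': 1
Maximum count = 3
Most frequent = 'e' (3 times each)


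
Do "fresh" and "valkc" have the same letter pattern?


Pattern of "fresh": [0, 1, 2, 3, 4]
Pattern of "valkc": [0, 1, 2, 3, 4]
Patterns match
Same pattern = Yes


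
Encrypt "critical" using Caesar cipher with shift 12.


Word: "critical"
Shift: 12
Each letter → (letter + shift) mod 26:
  'c' (2) + 12 = 14 → 'o'
  'r' (17) + 12 = 3 → 'd'
  'i' (8) + 12 = 20 → 'u'
  't' (19) + 12 = 5 → 'f'
  'i' (8) + 12 = 20 → 'u'
  'c' (2) + 12 = 14 → 'o'
  'a' (0) + 12 = 12 → 'm'
  'l' (11) + 12 = 23 → 'x'
Result = "odufuomx"


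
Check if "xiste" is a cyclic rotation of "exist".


Word: "exist", Candidate: "xiste"
Method: check if candidate is substring of word+word
"existexist" contains "xiste"? Yes
Is rotation = Yes


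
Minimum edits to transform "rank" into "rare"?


Word 1: "rank" (length 4)
Word 2: "rare" (length 4)
One optimal edit sequence (insert/delete/substitute each cost 1):
  1. keep 'r'
  2. keep 'a'
  3. substitute 'n' -> 'r'  (+1)
  4. substitute 'k' -> 'e'  (+1)
Total edit operations: 2
Edit distance = 2


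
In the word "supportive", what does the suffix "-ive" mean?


Suffix: -ive
Example: supportive = support + -ive
Meaning = tending to


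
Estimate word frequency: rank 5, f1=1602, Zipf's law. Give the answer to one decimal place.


Zipf's law: f(r) = f(1) / r
f(1) = 1602
f(5) = 1602 / 5
= 320.4 occurrences


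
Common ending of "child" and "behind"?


Word 1: "child"
Word 2: "behind"
Comparing from end:
  Pos -1: 'd' == 'd'
  Pos -2: 'l' != 'n' (stop)
LCS = "d" (length 1)


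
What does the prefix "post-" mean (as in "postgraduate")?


Prefix: post-
As in: postgraduate -> post- + graduate
Meaning = after


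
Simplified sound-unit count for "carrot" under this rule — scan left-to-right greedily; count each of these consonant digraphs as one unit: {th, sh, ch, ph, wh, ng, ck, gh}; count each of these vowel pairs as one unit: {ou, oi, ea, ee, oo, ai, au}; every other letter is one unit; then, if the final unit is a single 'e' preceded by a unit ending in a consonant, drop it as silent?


Word: "carrot" (6 letters)
Left-to-right scan:
  (1) 'c' (letter)
  (2) 'a' (letter)
  (3) 'r' (letter)
  (4) 'r' (letter)
  (5) 'o' (letter)
  (6) 't' (letter)
Units from scan: 6
Sound units = 6 units


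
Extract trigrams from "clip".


Word: "clip" (length 4)
Number of trigrams = 4 - 3 + 1 = 2
  Position 0: "cli"
  Position 1: "lip"
Trigrams = "cli", "lip"


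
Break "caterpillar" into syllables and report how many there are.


Word: "caterpillar"
Syllable breakdown: cat / er / pil / lar
Counting: 4 parts
= 4 syllables


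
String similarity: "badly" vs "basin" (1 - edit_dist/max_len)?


Word 1: "badly" (length 5)
Word 2: "basin" (length 5)
One optimal edit sequence:
  1. keep 'b'
  2. keep 'a'
  3. substitute 'd' -> 's'  (+1)
  4. substitute 'l' -> 'i'  (+1)
  5. substitute 'y' -> 'n'  (+1)
Edit distance = 3
Max length = max(5, 5) = 5
Similarity = 1 - 3/5
= 0.4000


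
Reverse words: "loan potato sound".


Original: "loan potato sound"
Words (1..n): loan | potato | sound
Reversed (n..1): sound | potato | loan
Result = "sound potato loan"


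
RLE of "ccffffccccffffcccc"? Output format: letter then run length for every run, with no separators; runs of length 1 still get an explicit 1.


String: "ccffffccccffffcccc"
Scanning for consecutive runs:
  'c' x 2
  'f' x 4
  'c' x 4
  'f' x 4
  'c' x 4
RLE = "c2f4c4f4c4"


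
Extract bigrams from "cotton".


Word: "cotton" (length 6)
Number of bigrams = 6 - 2 + 1 = 5
  Position 0: "co"
  Position 1: "ot"
  Position 2: "tt"
  Position 3: "to"
  Position 4: "on"
Bigrams = "co", "ot", "tt", "to", "on"


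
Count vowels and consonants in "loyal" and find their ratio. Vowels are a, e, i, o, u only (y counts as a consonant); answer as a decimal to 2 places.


Word: "loyal"
Vowels (a,e,i,o,u): 2
Consonants: 3
Ratio = 2/3
= 0.67


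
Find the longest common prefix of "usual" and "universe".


Word 1: "usual"
Word 2: "universe"
Comparing from start:
  Pos 0: 'u' == 'u'
  Pos 1: 's' != 'n' (stop)
LCP = "u" (length 1)


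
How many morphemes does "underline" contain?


Word: "underline"
Morphemes: under- + line
Each morpheme carries meaning
= 2 morphemes


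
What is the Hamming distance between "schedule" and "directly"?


Comparing character by character (same length = 8):
  Pos 0: 's' vs 'd' !=
  Pos 1: 'c' vs 'i' !=
  Pos 2: 'h' vs 'r' !=
  Pos 3: 'e' vs 'e' =
  Pos 4: 'd' vs 'c' !=
  Pos 5: 'u' vs 't' !=
  Pos 6: 'l' vs 'l' =
  Pos 7: 'e' vs 'y' !=
Hamming distance = 6


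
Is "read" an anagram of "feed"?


Word 1: "feed" → sorted: deef
Word 2: "read" → sorted: ader
Same letters? deef != ader
Anagram = No


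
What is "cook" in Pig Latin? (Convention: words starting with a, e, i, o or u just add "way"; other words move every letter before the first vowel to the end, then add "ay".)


Word: "cook"
Starts with consonant(s) → move to end, add 'ay'
Consonant cluster: "c"
Pig Latin = "ookcay"


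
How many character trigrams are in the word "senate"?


Word: "senate" (length 6)
Number of 3-grams = length - 3 + 1 = 6 - 3 + 1
= 4


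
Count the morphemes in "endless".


Word: "endless"
Morphemes: end + -less
Each morpheme carries meaning
= 2 morphemes


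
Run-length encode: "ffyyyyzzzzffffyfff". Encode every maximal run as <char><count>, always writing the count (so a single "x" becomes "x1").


String: "ffyyyyzzzzffffyfff"
Scanning for consecutive runs:
  'f' x 2
  'y' x 4
  'z' x 4
  'f' x 4
  'y' x 1
  'f' x 3
RLE = "f2y4z4f4y1f3"


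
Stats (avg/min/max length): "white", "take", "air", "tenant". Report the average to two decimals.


Lengths: "white"=5, "take"=4, "air"=3, "tenant"=6
Sum = 18, Count = 4
Average = 18/4 = 4.50
= avg=4.50, min=3, max=6


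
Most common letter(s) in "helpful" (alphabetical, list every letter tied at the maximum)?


Word: "helpful"
Letter counts:
  'e': 1
  'f': 1
  'h': 1
  'l': 2
  'p': 1
  'u': 1
Maximum count = 2
Most frequent = 'l' (2 times each)


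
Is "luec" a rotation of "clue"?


Word: "clue", Candidate: "luec"
Method: check if candidate is substring of word+word
"clueclue" contains "luec"? Yes
Is rotation = Yes


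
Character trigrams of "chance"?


Word: "chance" (length 6)
Number of trigrams = 6 - 3 + 1 = 4
  Position 0: "cha"
  Position 1: "han"
  Position 2: "anc"
  Position 3: "nce"
Trigrams = "cha", "han", "anc", "nce"


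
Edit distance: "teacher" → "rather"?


Word 1: "teacher" (length 7)
Word 2: "rather" (length 6)
One optimal edit sequence (insert/delete/substitute each cost 1):
  1. delete 't'  (+1)
  2. substitute 'e' -> 'r'  (+1)
  3. keep 'a'
  4. substitute 'c' -> 't'  (+1)
  5. keep 'h'
  6. keep 'e'
  7. keep 'r'
Total edit operations: 3
Edit distance = 3


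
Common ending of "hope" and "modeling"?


Word 1: "hope"
Word 2: "modeling"
Comparing from end:
  Pos -1: 'e' != 'g' (stop)
LCS = "" (length 0)


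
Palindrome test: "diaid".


Word: "diaid"
Reversed: "diaid"
Forward == Backward? diaid == diaid
Palindrome = Yes


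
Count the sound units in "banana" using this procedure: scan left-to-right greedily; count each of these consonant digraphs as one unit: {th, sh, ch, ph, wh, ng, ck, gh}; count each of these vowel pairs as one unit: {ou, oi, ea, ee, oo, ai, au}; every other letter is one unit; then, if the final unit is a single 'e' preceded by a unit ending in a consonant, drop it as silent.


Word: "banana" (6 letters)
Left-to-right scan:
  1. 'b' (letter)
  2. 'a' (letter)
  3. 'n' (letter)
  4. 'a' (letter)
  5. 'n' (letter)
  6. 'a' (letter)
Units from scan: 6
Sound units = 6 units


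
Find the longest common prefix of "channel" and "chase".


Word 1: "channel"
Word 2: "chase"
Comparing from start:
  Pos 0: 'c' == 'c'
  Pos 1: 'h' == 'h'
  Pos 2: 'a' == 'a'
  Pos 3: 'n' != 's' (stop)
LCP = "cha" (length 3)


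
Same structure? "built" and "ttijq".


Pattern of "built": [0, 1, 2, 3, 4]
Pattern of "ttijq": [0, 0, 1, 2, 3]
Patterns do not match
Same pattern = No


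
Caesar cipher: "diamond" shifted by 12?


Word: "diamond"
Shift: 12
Each letter → (letter + shift) mod 26:
  'd' (3) + 12 = 15 → 'p'
  'i' (8) + 12 = 20 → 'u'
  'a' (0) + 12 = 12 → 'm'
  'm' (12) + 12 = 24 → 'y'
  'o' (14) + 12 = 0 → 'a'
  'n' (13) + 12 = 25 → 'z'
  'd' (3) + 12 = 15 → 'p'
Result = "pumyazp"


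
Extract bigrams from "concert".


Word: "concert" (length 7)
Number of bigrams = 7 - 2 + 1 = 6
  Position 0: "co"
  Position 1: "on"
  Position 2: "nc"
  Position 3: "ce"
  Position 4: "er"
  Position 5: "rt"
Bigrams = "co", "on", "nc", "ce", "er", "rt"


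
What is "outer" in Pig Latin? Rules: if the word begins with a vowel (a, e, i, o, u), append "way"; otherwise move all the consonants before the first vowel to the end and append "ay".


Word: "outer"
Starts with vowel → add 'way'
Pig Latin = "outerway"


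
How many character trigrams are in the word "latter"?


Word: "latter" (length 6)
Number of 3-grams = length - 3 + 1 = 6 - 3 + 1
= 4


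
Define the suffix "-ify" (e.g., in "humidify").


Suffix: -ify
Example: humidify (humid + -ify)
Meaning = to make


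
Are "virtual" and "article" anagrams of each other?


Word 1: "virtual" → sorted: ailrtuv
Word 2: "article" → sorted: aceilrt
Same letters? ailrtuv != aceilrt
Anagram = No


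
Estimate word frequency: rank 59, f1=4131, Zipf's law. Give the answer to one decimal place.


Zipf's law: f(r) = f(1) / r
f(1) = 4131
f(59) = 4131 / 59
= 70.0 occurrences


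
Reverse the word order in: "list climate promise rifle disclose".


Original: "list climate promise rifle disclose"
Words (1..n): list | climate | promise | rifle | disclose
Reversed (n..1): disclose | rifle | promise | climate | list
Result = "disclose rifle promise climate list"


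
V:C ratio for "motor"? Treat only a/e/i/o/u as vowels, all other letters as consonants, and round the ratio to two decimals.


Word: "motor"
Vowels (a,e,i,o,u): 2
Consonants: 3
Ratio = 2/3
= 0.67


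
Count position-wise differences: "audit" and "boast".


Comparing character by character (same length = 5):
  Pos 0: 'a' vs 'b' !=
  Pos 1: 'u' vs 'o' !=
  Pos 2: 'd' vs 'a' !=
  Pos 3: 'i' vs 's' !=
  Pos 4: 't' vs 't' =
Hamming distance = 4


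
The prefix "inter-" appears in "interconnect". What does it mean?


Prefix: inter-
As in: interconnect -> inter- + connect
Meaning = between


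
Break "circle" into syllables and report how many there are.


Word: "circle"
Syllable breakdown: cir / cle
Counting: 2 parts
= 2 syllables


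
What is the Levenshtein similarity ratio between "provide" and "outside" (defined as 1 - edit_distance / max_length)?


Word 1: "provide" (length 7)
Word 2: "outside" (length 7)
One optimal edit sequence:
  1. substitute 'p' -> 'o'  (+1)
  2. substitute 'r' -> 'u'  (+1)
  3. substitute 'o' -> 't'  (+1)
  4. substitute 'v' -> 's'  (+1)
  5. keep 'i'
  6. keep 'd'
  7. keep 'e'
Edit distance = 4
Max length = max(7, 7) = 7
Similarity = 1 - 4/7
= 0.4286


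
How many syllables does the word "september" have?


Word: "september"
Syllable breakdown: sep · tem · ber
Counting: 3 parts
= 3 syllables


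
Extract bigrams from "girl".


Word: "girl" (length 4)
Number of bigrams = 4 - 2 + 1 = 3
  Position 0: "gi"
  Position 1: "ir"
  Position 2: "rl"
Bigrams = "gi", "ir", "rl"


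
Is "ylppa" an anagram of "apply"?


Word 1: "apply" → sorted: alppy
Word 2: "ylppa" → sorted: alppy
Same letters? alppy == alppy
Anagram = Yes


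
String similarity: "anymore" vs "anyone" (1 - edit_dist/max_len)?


Word 1: "anymore" (length 7)
Word 2: "anyone" (length 6)
One optimal edit sequence:
  1. keep 'a'
  2. keep 'n'
  3. keep 'y'
  4. delete 'm'  (+1)
  5. keep 'o'
  6. substitute 'r' -> 'n'  (+1)
  7. keep 'e'
Edit distance = 2
Max length = max(7, 6) = 7
Similarity = 1 - 2/7
= 0.7143


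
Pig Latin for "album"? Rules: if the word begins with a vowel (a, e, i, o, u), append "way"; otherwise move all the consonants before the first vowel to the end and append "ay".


Word: "album"
Starts with vowel → add 'way'
Pig Latin = "albumway"


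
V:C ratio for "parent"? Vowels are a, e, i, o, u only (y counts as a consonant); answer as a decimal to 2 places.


Word: "parent"
Vowels (a,e,i,o,u): 2
Consonants: 4
Ratio = 2/4
= 0.50


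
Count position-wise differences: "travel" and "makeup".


Comparing character by character (same length = 6):
  Pos 0: 't' vs 'm' !=
  Pos 1: 'r' vs 'a' !=
  Pos 2: 'a' vs 'k' !=
  Pos 3: 'v' vs 'e' !=
  Pos 4: 'e' vs 'u' !=
  Pos 5: 'l' vs 'p' !=
Hamming distance = 6


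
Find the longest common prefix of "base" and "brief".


Word 1: "base"
Word 2: "brief"
Comparing from start:
  Pos 0: 'b' == 'b'
  Pos 1: 'a' != 'r' (stop)
LCP = "b" (length 1)


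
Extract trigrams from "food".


Word: "food" (length 4)
Number of trigrams = 4 - 3 + 1 = 2
  Position 0: "foo"
  Position 1: "ood"
Trigrams = "foo", "ood"


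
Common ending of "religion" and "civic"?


Word 1: "religion"
Word 2: "civic"
Comparing from end:
  Pos -1: 'n' != 'c' (stop)
LCS = "" (length 0)


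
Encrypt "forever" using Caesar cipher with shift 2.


Word: "forever"
Shift: 2
Each letter → (letter + shift) mod 26:
  'f' (5) + 2 = 7 → 'h'
  'o' (14) + 2 = 16 → 'q'
  'r' (17) + 2 = 19 → 't'
  'e' (4) + 2 = 6 → 'g'
  'v' (21) + 2 = 23 → 'x'
  'e' (4) + 2 = 6 → 'g'
  'r' (17) + 2 = 19 → 't'
Result = "hqtgxgt"


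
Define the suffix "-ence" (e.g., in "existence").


Suffix: -ence
As in: existence -> exist + -ence
Meaning = state of


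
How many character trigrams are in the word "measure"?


Word: "measure" (length 7)
Number of 3-grams = length - 3 + 1 = 7 - 3 + 1
= 5


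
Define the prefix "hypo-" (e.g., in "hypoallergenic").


Prefix: hypo-
Example: hypoallergenic (hypo- + allergenic)
Meaning = under / below normal


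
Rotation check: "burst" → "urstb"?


Word: "burst", Candidate: "urstb"
Method: check if candidate is substring of word+word
"burstburst" contains "urstb"? Yes
Is rotation = Yes


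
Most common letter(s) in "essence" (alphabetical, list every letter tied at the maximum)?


Word: "essence"
Letter counts:
  'c': 1
  'e': 3
  'n': 1
  's': 2
Maximum count = 3
Most frequent = 'e' (3 times each)


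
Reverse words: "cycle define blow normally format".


Original: "cycle define blow normally format"
Words (1..n): cycle | define | blow | normally | format
Reversed (n..1): format | normally | blow | define | cycle
Result = "format normally blow define cycle"
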